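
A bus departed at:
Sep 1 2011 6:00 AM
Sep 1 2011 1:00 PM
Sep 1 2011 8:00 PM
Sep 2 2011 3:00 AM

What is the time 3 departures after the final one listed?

Sep 3 2011 12:00 AM

Gaps: 7, 7, 7 hours — each event is 7 hours after the previous one.
Sep 2 2011 3:00 AM + 7 h = Sep 2 2011 10:00 AM.
Sep 2 2011 10:00 AM + 7 h = Sep 2 2011 5:00 PM.
Sep 2 2011 5:00 PM + 7 h = Sep 3 2011 12:00 AM.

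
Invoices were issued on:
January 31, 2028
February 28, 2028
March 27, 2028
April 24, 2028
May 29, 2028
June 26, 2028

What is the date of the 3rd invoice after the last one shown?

September 25, 2028

All Mondays; the gaps (28, 28, 28, 35, 28) vary with month length.
This is the last Monday of each month.
Last Monday of July 2028: July 31, 2028.
August 2028 ends with Monday August 28, 2028.
Last Monday of September 2028: September 25, 2028.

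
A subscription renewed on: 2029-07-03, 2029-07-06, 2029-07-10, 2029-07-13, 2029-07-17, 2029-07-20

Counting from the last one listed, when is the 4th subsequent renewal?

2029-08-03

The gap pattern 3, 4, 3, 4, 3 repeats every 2 events.
These are the Tuesdays and Fridays of each week.
Next Tuesday: 2029-07-24.
The following Friday is 2029-07-27.
Next Tuesday: 2029-07-31.
The following Friday is 2029-08-03.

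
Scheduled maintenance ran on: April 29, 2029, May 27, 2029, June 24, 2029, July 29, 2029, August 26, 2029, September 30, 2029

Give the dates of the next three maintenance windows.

Every date is a Sunday; gaps 28, 28, 35, 28, 35 days.
Each is the last Sunday of its month (at least one falls on the 29th or later, ruling out '4th Sunday').
Last Sunday of October 2029: October 28, 2029.
Last Sunday of November 2029: November 25, 2029.
December 2029 ends with Sunday December 30, 2029.

October 28, 2029; November 25, 2029; December 30, 2029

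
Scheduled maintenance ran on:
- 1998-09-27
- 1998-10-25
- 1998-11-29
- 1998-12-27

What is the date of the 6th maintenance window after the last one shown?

These are Sundays with 28, 35, 28-day gaps.
Each is the final Sunday of its month — 1998-11-29 is past the 28th, so '4th Sunday' doesn't fit.
Last Sunday of January 1999: 1999-01-31.
February 1999 ends with Sunday 1999-02-28.
March 1999 ends with Sunday 1999-03-28.
April 1999 ends with Sunday 1999-04-25.
Last Sunday of May 1999: 1999-05-30.
June 1999 ends with Sunday 1999-06-27.

1999-06-27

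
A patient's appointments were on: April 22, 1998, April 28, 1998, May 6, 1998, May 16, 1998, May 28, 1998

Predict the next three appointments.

June 11, 1998; June 27, 1998; July 15, 1998

The spacing grows by 2 each time: 6, 8, 10, 12 days.
Next gap: 14 days. May 28, 1998 + 14 days = June 11, 1998.
Next gap: 16 days. June 11, 1998 + 16 days = June 27, 1998.
Next gap: 18 days. June 27, 1998 + 18 days = July 15, 1998.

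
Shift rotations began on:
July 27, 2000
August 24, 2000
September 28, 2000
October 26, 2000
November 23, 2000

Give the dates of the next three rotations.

December 28, 2000; January 25, 2001; February 22, 2001

All dates are Thursdays, 28, 35, 28, 28 days apart.
Specifically, the 4th Thursday of each month.
4th Thursday of December 2000: December 28, 2000.
January 2001 — 4th Thursday is January 25, 2001.
February 2001 — 4th Thursday is February 22, 2001.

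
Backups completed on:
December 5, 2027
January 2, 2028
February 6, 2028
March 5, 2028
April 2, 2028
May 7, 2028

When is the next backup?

These are Sundays at 28- or 35-day spacing (28, 35, 28, 28, 35).
The pattern: 1st Sunday of the month.
1st Sunday of June 2028: June 4, 2028.

June 4, 2028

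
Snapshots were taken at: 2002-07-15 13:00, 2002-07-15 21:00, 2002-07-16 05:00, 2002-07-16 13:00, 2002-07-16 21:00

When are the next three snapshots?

2002-07-17 05:00, 2002-07-17 13:00, 2002-07-17 21:00

The interval is a steady 8 hours (8, 8, 8, 8).
2002-07-16 21:00 + 8 h = 2002-07-17 05:00.
2002-07-17 05:00 + 8 h = 2002-07-17 13:00.
2002-07-17 13:00 + 8 h = 2002-07-17 21:00.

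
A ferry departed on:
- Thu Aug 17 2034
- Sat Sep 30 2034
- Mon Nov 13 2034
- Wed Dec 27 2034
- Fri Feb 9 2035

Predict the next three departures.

Every event comes 44 days after the last (44, 44, 44, 44).
Fri Feb 9 2035 + 44 days = Sun Mar 25 2035.
Sun Mar 25 2035 + 44 days = Tue May 8 2035.
Tue May 8 2035 + 44 days = Thu Jun 21 2035.

Sun Mar 25 2035, Tue May 8 2035, Thu Jun 21 2035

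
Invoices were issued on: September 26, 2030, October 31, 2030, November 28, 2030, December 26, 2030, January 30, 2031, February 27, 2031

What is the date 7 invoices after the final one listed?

All Thursdays; the gaps (35, 28, 28, 35, 28) vary with month length.
This is the last Thursday of each month.
Last Thursday of March 2031: March 27, 2031.
April 2031 ends with Thursday April 24, 2031.
Last Thursday of May 2031: May 29, 2031.
Last Thursday of June 2031: June 26, 2031.
Last Thursday of July 2031: July 31, 2031.
Last Thursday of August 2031: August 28, 2031.
September 2031 ends with Thursday September 25, 2031.

September 25, 2031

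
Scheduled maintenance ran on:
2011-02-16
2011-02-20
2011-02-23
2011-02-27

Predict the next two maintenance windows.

Every event lands on a Wednesday or Sunday (gaps cycle 4, 3, 4).
So the schedule is: every Wednesday and Sunday.
Next Wednesday: 2011-03-02.
Next Sunday: 2011-03-06.

2011-03-02, 2011-03-06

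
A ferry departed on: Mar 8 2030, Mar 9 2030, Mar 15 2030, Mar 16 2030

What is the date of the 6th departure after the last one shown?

Every event lands on a Friday or Saturday (gaps cycle 1, 6, 1).
So the schedule is: every Friday and Saturday.
The following Friday is Mar 22 2030.
Next Saturday: Mar 23 2030.
Next Friday: Mar 29 2030.
The following Saturday is Mar 30 2030.
Next Friday: Apr 5 2030.
The following Saturday is Apr 6 2030.

Apr 6 2030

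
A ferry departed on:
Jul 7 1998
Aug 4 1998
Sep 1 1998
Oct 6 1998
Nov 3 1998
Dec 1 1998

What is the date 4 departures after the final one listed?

Apr 6 1999

Gaps: 28, 28, 35, 28, 28 days — a mix of 28 and 35. Every date is a Tuesday.
Each is the 1st Tuesday of its month.
1st Tuesday of January 1999: Jan 5 1999.
1st Tuesday of February 1999: Feb 2 1999.
1st Tuesday of March 1999: Mar 2 1999.
1st Tuesday of April 1999: Apr 6 1999.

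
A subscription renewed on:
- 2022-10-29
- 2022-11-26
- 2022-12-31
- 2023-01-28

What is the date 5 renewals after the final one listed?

2023-06-24

These are Saturdays with 28, 35, 28-day gaps.
Each is the final Saturday of its month — 2022-10-29 is past the 28th, so '4th Saturday' doesn't fit.
February 2023 ends with Saturday 2023-02-25.
March 2023 ends with Saturday 2023-03-25.
Last Saturday of April 2023: 2023-04-29.
Last Saturday of May 2023: 2023-05-27.
June 2023 ends with Saturday 2023-06-24.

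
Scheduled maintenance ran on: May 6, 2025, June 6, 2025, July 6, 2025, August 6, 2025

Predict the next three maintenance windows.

September 6, 2025; October 6, 2025; November 6, 2025

Gaps: 31, 30, 31 days — not constant. Every event is on the 6th of the month.
Pattern: the 6th of each month.
September 2025: September 6, 2025.
Next: October 2025 → October 6, 2025.
Next: November 2025 → November 6, 2025.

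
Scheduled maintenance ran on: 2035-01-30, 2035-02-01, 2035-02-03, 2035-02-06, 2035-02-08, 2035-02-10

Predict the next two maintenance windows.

2035-02-13, 2035-02-15

Gaps: 2, 2, 3, 2, 2 days — not constant, but cyclic with period 3.
The events fall on every Tuesday, Thursday and Saturday.
Next Tuesday: 2035-02-13.
Next Thursday: 2035-02-15.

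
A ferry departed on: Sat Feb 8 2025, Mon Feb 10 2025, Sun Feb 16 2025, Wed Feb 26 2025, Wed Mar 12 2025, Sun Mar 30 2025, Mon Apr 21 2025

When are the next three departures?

Sat May 17 2025, Mon Jun 16 2025, Sun Jul 20 2025

The spacing grows by 4 each time: 2, 6, 10, 14, 18, 22 days.
Next gap: 26 days. Mon Apr 21 2025 + 26 days = Sat May 17 2025.
Next gap: 30 days. Sat May 17 2025 + 30 days = Mon Jun 16 2025.
Next gap: 34 days. Mon Jun 16 2025 + 34 days = Sun Jul 20 2025.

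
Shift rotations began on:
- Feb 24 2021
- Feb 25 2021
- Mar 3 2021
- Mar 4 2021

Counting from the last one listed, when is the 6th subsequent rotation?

The gap pattern 1, 6, 1 repeats every 2 events.
These are the Wednesdays and Thursdays of each week.
The following Wednesday is Mar 10 2021.
The following Thursday is Mar 11 2021.
The following Wednesday is Mar 17 2021.
The following Thursday is Mar 18 2021.
Next Wednesday: Mar 24 2021.
The following Thursday is Mar 25 2021.

Mar 25 2021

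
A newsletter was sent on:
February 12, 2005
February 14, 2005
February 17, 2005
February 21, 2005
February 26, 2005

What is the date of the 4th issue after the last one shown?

March 28, 2005

The spacing grows by 1 each time: 2, 3, 4, 5 days.
Next gap: 6 days. February 26, 2005 + 6 days = March 4, 2005.
Next gap: 7 days. March 4, 2005 + 7 days = March 11, 2005.
Next gap: 8 days. March 11, 2005 + 8 days = March 19, 2005.
Next gap: 9 days. March 19, 2005 + 9 days = March 28, 2005.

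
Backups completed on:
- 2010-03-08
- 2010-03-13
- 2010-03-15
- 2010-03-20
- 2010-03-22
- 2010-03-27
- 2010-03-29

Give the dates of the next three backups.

2010-04-03, 2010-04-05, 2010-04-10

The gap pattern 5, 2, 5, 2, 5, 2 repeats every 2 events.
These are the Mondays and Saturdays of each week.
The following Saturday is 2010-04-03.
Next Monday: 2010-04-05.
The following Saturday is 2010-04-10.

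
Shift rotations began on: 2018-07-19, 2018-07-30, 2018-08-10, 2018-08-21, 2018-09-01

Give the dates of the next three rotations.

The spacing is 11, 11, 11, 11 days — always 11 days.
2018-09-01 + 11 days = 2018-09-12.
2018-09-12 + 11 days = 2018-09-23.
2018-09-23 + 11 days = 2018-10-04.

2018-09-12, 2018-09-23, 2018-10-04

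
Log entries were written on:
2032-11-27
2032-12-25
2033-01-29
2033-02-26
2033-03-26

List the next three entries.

These are Saturdays with 28, 35, 28, 28-day gaps.
Each is the final Saturday of its month — 2033-01-29 is past the 28th, so '4th Saturday' doesn't fit.
Last Saturday of April 2033: 2033-04-30.
May 2033 ends with Saturday 2033-05-28.
June 2033 ends with Saturday 2033-06-25.

2033-04-30, 2033-05-28, 2033-06-25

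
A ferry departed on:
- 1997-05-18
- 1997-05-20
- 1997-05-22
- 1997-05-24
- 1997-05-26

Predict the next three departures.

1997-05-28, 1997-05-30, 1997-06-01

Every event comes 2 days after the last (2, 2, 2, 2).
1997-05-26 + 2 days = 1997-05-28.
1997-05-28 + 2 days = 1997-05-30.
1997-05-30 + 2 days = 1997-06-01.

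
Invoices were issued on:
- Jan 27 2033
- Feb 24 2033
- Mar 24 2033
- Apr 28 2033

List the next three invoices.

May 26 2033, Jun 23 2033, Jul 28 2033

Gaps: 28, 28, 35 days — a mix of 28 and 35. Every date is a Thursday.
Each is the 4th Thursday of its month.
4th Thursday of May 2033: May 26 2033.
4th Thursday of June 2033: Jun 23 2033.
4th Thursday of July 2033: Jul 28 2033.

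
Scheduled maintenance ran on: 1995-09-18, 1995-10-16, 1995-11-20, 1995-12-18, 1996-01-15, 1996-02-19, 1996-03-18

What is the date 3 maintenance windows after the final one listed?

All dates are Mondays, 28, 35, 28, 28, 35, 28 days apart.
Specifically, the 3rd Monday of each month.
3rd Monday of April 1996: 1996-04-15.
May 1996 — 3rd Monday is 1996-05-20.
June 1996 — 3rd Monday is 1996-06-17.

1996-06-17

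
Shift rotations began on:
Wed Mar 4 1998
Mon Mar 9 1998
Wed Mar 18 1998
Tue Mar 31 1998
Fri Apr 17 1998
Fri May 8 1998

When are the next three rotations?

The spacing grows by 4 each time: 5, 9, 13, 17, 21 days.
Next gap: 25 days. Fri May 8 1998 + 25 days = Tue Jun 2 1998.
Next gap: 29 days. Tue Jun 2 1998 + 29 days = Wed Jul 1 1998.
Next gap: 33 days. Wed Jul 1 1998 + 33 days = Mon Aug 3 1998.

Tue Jun 2 1998, Wed Jul 1 1998, Mon Aug 3 1998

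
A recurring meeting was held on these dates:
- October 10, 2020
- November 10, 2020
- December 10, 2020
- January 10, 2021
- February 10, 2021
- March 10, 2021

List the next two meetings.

The day-of-month is always 10 (31, 30, 31, 31, 28 days between events).
So this recurs on the 10th of each month.
April 2021: April 10, 2021.
Next: May 2021 → May 10, 2021.

April 10, 2021; May 10, 2021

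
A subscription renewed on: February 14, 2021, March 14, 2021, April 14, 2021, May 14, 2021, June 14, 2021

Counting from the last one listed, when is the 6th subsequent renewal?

December 14, 2021

The day-of-month is always 14 (28, 31, 30, 31 days between events).
So this recurs on the 14th of each month.
Next: July 2021 → July 14, 2021.
Next: August 2021 → August 14, 2021.
September 2021: September 14, 2021.
October 2021: October 14, 2021.
Next: November 2021 → November 14, 2021.
Next: December 2021 → December 14, 2021.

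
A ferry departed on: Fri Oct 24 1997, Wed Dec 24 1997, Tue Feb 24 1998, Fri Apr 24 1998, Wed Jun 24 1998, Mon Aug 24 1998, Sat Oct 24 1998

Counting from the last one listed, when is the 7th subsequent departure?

Fri Dec 24 1999

Gaps: 61, 62, 59, 61, 61, 61 days — not constant. Every event is on the 24th of the month.
Pattern: the 24th of every 2 months.
December 1998: Thu Dec 24 1998.
February 1999: Wed Feb 24 1999.
April 1999: Sat Apr 24 1999.
Next: June 1999 → Thu Jun 24 1999.
Next: August 1999 → Tue Aug 24 1999.
Next: October 1999 → Sun Oct 24 1999.
Next: December 1999 → Fri Dec 24 1999.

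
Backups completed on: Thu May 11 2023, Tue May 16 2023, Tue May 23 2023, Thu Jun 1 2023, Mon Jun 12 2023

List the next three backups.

Sun Jun 25 2023, Mon Jul 10 2023, Thu Jul 27 2023

The spacing grows by 2 each time: 5, 7, 9, 11 days.
Next gap: 13 days. Mon Jun 12 2023 + 13 days = Sun Jun 25 2023.
Next gap: 15 days. Sun Jun 25 2023 + 15 days = Mon Jul 10 2023.
Next gap: 17 days. Mon Jul 10 2023 + 17 days = Thu Jul 27 2023.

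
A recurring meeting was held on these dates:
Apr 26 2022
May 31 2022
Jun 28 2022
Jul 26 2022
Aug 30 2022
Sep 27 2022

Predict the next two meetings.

Every date is a Tuesday; gaps 35, 28, 28, 35, 28 days.
Each is the last Tuesday of its month (at least one falls on the 29th or later, ruling out '4th Tuesday').
Last Tuesday of October 2022: Oct 25 2022.
November 2022 ends with Tuesday Nov 29 2022.

Oct 25 2022, Nov 29 2022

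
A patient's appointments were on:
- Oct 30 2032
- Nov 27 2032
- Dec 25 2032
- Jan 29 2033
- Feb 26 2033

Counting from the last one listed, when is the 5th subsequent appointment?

Every date is a Saturday; gaps 28, 28, 35, 28 days.
Each is the last Saturday of its month (at least one falls on the 29th or later, ruling out '4th Saturday').
Last Saturday of March 2033: Mar 26 2033.
April 2033 ends with Saturday Apr 30 2033.
May 2033 ends with Saturday May 28 2033.
June 2033 ends with Saturday Jun 25 2033.
July 2033 ends with Saturday Jul 30 2033.

Jul 30 2033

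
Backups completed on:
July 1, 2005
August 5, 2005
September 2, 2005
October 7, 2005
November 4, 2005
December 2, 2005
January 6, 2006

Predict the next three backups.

Gaps: 35, 28, 35, 28, 28, 35 days — a mix of 28 and 35. Every date is a Friday.
Each is the 1st Friday of its month.
February 2006 — 1st Friday is February 3, 2006.
1st Friday of March 2006: March 3, 2006.
1st Friday of April 2006: April 7, 2006.

February 3, 2006; March 3, 2006; April 7, 2006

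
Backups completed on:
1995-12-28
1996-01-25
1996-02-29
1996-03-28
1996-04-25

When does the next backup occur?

1996-05-30

These are Thursdays with 28, 35, 28, 28-day gaps.
Each is the final Thursday of its month — 1996-02-29 is past the 28th, so '4th Thursday' doesn't fit.
Last Thursday of May 1996: 1996-05-30.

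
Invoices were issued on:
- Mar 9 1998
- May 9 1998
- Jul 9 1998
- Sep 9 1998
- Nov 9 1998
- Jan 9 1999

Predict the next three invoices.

Gaps: 61, 61, 62, 61, 61 days — not constant. Every event is on the 9th of the month.
Pattern: the 9th of every 2 months.
March 1999: Mar 9 1999.
Next: May 1999 → May 9 1999.
Next: July 1999 → Jul 9 1999.

Mar 9 1999, May 9 1999, Jul 9 1999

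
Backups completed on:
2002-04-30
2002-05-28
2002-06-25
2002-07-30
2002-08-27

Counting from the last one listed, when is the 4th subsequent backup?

Every date is a Tuesday; gaps 28, 28, 35, 28 days.
Each is the last Tuesday of its month (at least one falls on the 29th or later, ruling out '4th Tuesday').
Last Tuesday of September 2002: 2002-09-24.
October 2002 ends with Tuesday 2002-10-29.
Last Tuesday of November 2002: 2002-11-26.
Last Tuesday of December 2002: 2002-12-31.

2002-12-31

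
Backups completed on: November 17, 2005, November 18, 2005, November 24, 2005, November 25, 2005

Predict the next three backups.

The gap pattern 1, 6, 1 repeats every 2 events.
These are the Thursdays and Fridays of each week.
Next Thursday: December 1, 2005.
The following Friday is December 2, 2005.
The following Thursday is December 8, 2005.

December 1, 2005; December 2, 2005; December 8, 2005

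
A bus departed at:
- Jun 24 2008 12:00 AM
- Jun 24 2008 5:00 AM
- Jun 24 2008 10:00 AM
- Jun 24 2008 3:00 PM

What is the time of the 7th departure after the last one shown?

The interval is a steady 5 hours (5, 5, 5).
Jun 24 2008 3:00 PM + 5 h = Jun 24 2008 8:00 PM.
Jun 24 2008 8:00 PM + 5 h = Jun 25 2008 1:00 AM.
Jun 25 2008 1:00 AM + 5 h = Jun 25 2008 6:00 AM.
Jun 25 2008 6:00 AM + 5 h = Jun 25 2008 11:00 AM.
Jun 25 2008 11:00 AM + 5 h = Jun 25 2008 4:00 PM.
Jun 25 2008 4:00 PM + 5 h = Jun 25 2008 9:00 PM.
Jun 25 2008 9:00 PM + 5 h = Jun 26 2008 2:00 AM.

Jun 26 2008 2:00 AM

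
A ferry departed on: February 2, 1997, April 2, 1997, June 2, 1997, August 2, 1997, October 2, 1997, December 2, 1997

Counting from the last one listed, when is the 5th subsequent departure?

October 2, 1998

Each date is the 2nd; the gaps (59, 61, 61, 61, 61) track the month lengths.
The rule is the 2nd of every 2 months.
February 1998: February 2, 1998.
April 1998: April 2, 1998.
Next: June 1998 → June 2, 1998.
Next: August 1998 → August 2, 1998.
Next: October 1998 → October 2, 1998.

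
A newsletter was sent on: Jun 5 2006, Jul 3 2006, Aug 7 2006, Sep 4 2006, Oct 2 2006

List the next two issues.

Nov 6 2006, Dec 4 2006

These are Mondays at 28- or 35-day spacing (28, 35, 28, 28).
The pattern: 1st Monday of the month.
1st Monday of November 2006: Nov 6 2006.
December 2006 — 1st Monday is Dec 4 2006.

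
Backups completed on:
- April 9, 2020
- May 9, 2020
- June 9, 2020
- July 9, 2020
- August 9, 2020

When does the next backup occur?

September 9, 2020

Each date is the 9th; the gaps (30, 31, 30, 31) track the month lengths.
The rule is the 9th of each month.
September 2020: September 9, 2020.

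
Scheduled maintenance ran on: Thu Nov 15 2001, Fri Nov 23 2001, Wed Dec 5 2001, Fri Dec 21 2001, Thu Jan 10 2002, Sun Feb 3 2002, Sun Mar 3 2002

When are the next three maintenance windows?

Thu Apr 4 2002, Fri May 10 2002, Wed Jun 19 2002

The spacing grows by 4 each time: 8, 12, 16, 20, 24, 28 days.
Next gap: 32 days. Sun Mar 3 2002 + 32 days = Thu Apr 4 2002.
Next gap: 36 days. Thu Apr 4 2002 + 36 days = Fri May 10 2002.
Next gap: 40 days. Fri May 10 2002 + 40 days = Wed Jun 19 2002.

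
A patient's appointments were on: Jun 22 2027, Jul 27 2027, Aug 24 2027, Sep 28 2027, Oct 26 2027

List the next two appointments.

All dates are Tuesdays, 35, 28, 35, 28 days apart.
Specifically, the 4th Tuesday of each month.
4th Tuesday of November 2027: Nov 23 2027.
4th Tuesday of December 2027: Dec 28 2027.

Nov 23 2027, Dec 28 2027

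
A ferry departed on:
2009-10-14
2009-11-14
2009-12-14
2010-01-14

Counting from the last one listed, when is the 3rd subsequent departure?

2010-04-14

Each date is the 14th; the gaps (31, 30, 31) track the month lengths.
The rule is the 14th of each month.
Next: February 2010 → 2010-02-14.
March 2010: 2010-03-14.
Next: April 2010 → 2010-04-14.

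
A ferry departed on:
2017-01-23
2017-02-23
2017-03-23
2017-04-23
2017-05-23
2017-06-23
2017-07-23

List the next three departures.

2017-08-23, 2017-09-23, 2017-10-23

Gaps: 31, 28, 31, 30, 31, 30 days — not constant. Every event is on the 23rd of the month.
Pattern: the 23rd of each month.
August 2017: 2017-08-23.
September 2017: 2017-09-23.
Next: October 2017 → 2017-10-23.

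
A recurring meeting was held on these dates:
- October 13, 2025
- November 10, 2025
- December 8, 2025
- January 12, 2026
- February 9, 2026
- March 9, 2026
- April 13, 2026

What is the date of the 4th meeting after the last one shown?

Gaps: 28, 28, 35, 28, 28, 35 days — a mix of 28 and 35. Every date is a Monday.
Each is the 2nd Monday of its month.
2nd Monday of May 2026: May 11, 2026.
2nd Monday of June 2026: June 8, 2026.
July 2026 — 2nd Monday is July 13, 2026.
August 2026 — 2nd Monday is August 10, 2026.

August 10, 2026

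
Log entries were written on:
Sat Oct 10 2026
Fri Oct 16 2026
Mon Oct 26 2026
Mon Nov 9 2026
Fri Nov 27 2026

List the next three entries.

Sat Dec 19 2026, Thu Jan 14 2027, Sat Feb 13 2027

Gaps: 6, 10, 14, 18 days — each gap is 4 larger than the previous one.
Next gap: 22 days. Fri Nov 27 2026 + 22 days = Sat Dec 19 2026.
Next gap: 26 days. Sat Dec 19 2026 + 26 days = Thu Jan 14 2027.
Next gap: 30 days. Thu Jan 14 2027 + 30 days = Sat Feb 13 2027.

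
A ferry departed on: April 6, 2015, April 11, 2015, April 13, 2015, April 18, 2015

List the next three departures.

April 20, 2015; April 25, 2015; April 27, 2015

Gaps: 5, 2, 5 days — not constant, but cyclic with period 2.
The events fall on every Monday and Saturday.
Next Monday: April 20, 2015.
Next Saturday: April 25, 2015.
The following Monday is April 27, 2015.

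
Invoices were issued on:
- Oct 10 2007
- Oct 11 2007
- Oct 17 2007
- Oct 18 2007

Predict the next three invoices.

The gap pattern 1, 6, 1 repeats every 2 events.
These are the Wednesdays and Thursdays of each week.
Next Wednesday: Oct 24 2007.
Next Thursday: Oct 25 2007.
Next Wednesday: Oct 31 2007.

Oct 24 2007, Oct 25 2007, Oct 31 2007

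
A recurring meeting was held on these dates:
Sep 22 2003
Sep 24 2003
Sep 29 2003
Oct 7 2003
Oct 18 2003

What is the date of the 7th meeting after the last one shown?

Mar 27 2004

Gaps: 2, 5, 8, 11 days — each gap is 3 larger than the previous one.
Next gap: 14 days. Oct 18 2003 + 14 days = Nov 1 2003.
Next gap: 17 days. Nov 1 2003 + 17 days = Nov 18 2003.
Next gap: 20 days. Nov 18 2003 + 20 days = Dec 8 2003.
Next gap: 23 days. Dec 8 2003 + 23 days = Dec 31 2003.
Next gap: 26 days. Dec 31 2003 + 26 days = Jan 26 2004.
Next gap: 29 days. Jan 26 2004 + 29 days = Feb 24 2004.
Next gap: 32 days. Feb 24 2004 + 32 days = Mar 27 2004.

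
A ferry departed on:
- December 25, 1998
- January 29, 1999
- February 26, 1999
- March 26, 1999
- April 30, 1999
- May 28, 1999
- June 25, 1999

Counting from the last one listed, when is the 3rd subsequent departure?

September 24, 1999

All Fridays; the gaps (35, 28, 28, 35, 28, 28) vary with month length.
This is the last Friday of each month.
Last Friday of July 1999: July 30, 1999.
August 1999 ends with Friday August 27, 1999.
September 1999 ends with Friday September 24, 1999.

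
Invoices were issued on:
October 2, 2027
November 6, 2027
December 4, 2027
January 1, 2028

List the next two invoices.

These are Saturdays at 28- or 35-day spacing (35, 28, 28).
The pattern: 1st Saturday of the month.
February 2028 — 1st Saturday is February 5, 2028.
March 2028 — 1st Saturday is March 4, 2028.

February 5, 2028; March 4, 2028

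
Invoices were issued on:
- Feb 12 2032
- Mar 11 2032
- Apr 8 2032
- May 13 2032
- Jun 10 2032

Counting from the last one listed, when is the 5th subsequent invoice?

Nov 11 2032

All dates are Thursdays, 28, 28, 35, 28 days apart.
Specifically, the 2nd Thursday of each month.
July 2032 — 2nd Thursday is Jul 8 2032.
August 2032 — 2nd Thursday is Aug 12 2032.
September 2032 — 2nd Thursday is Sep 9 2032.
2nd Thursday of October 2032: Oct 14 2032.
2nd Thursday of November 2032: Nov 11 2032.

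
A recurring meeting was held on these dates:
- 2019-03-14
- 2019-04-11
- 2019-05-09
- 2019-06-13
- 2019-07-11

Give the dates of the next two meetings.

All dates are Thursdays, 28, 28, 35, 28 days apart.
Specifically, the 2nd Thursday of each month.
2nd Thursday of August 2019: 2019-08-08.
2nd Thursday of September 2019: 2019-09-12.

2019-08-08, 2019-09-12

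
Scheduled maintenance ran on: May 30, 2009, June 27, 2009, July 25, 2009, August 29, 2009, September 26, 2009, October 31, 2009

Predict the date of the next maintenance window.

All Saturdays; the gaps (28, 28, 35, 28, 35) vary with month length.
This is the last Saturday of each month.
November 2009 ends with Saturday November 28, 2009.

November 28, 2009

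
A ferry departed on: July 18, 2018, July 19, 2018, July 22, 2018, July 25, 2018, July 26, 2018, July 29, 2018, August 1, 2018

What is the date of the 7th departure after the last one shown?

August 16, 2018

Gaps: 1, 3, 3, 1, 3, 3 days — not constant, but cyclic with period 3.
The events fall on every Wednesday, Thursday and Sunday.
The following Thursday is August 2, 2018.
The following Sunday is August 5, 2018.
The following Wednesday is August 8, 2018.
The following Thursday is August 9, 2018.
Next Sunday: August 12, 2018.
The following Wednesday is August 15, 2018.
The following Thursday is August 16, 2018.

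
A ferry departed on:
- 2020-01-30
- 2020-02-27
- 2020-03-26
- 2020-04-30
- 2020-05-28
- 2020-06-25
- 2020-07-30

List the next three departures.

2020-08-27, 2020-09-24, 2020-10-29

These are Thursdays with 28, 28, 35, 28, 28, 35-day gaps.
Each is the final Thursday of its month — 2020-01-30 is past the 28th, so '4th Thursday' doesn't fit.
Last Thursday of August 2020: 2020-08-27.
September 2020 ends with Thursday 2020-09-24.
Last Thursday of October 2020: 2020-10-29.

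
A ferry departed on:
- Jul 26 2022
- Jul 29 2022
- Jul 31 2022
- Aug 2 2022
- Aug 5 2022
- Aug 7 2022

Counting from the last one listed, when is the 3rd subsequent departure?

The gap pattern 3, 2, 2, 3, 2 repeats every 3 events.
These are the Tuesdays, Fridays and Sundays of each week.
The following Tuesday is Aug 9 2022.
Next Friday: Aug 12 2022.
The following Sunday is Aug 14 2022.

Aug 14 2022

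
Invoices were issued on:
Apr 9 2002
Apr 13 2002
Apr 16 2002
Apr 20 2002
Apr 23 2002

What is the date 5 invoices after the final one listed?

The gap pattern 4, 3, 4, 3 repeats every 2 events.
These are the Tuesdays and Saturdays of each week.
Next Saturday: Apr 27 2002.
Next Tuesday: Apr 30 2002.
Next Saturday: May 4 2002.
Next Tuesday: May 7 2002.
Next Saturday: May 11 2002.

May 11 2002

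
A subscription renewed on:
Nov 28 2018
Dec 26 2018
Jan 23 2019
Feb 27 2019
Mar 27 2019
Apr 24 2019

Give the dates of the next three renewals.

These are Wednesdays at 28- or 35-day spacing (28, 28, 35, 28, 28).
The pattern: 4th Wednesday of the month.
4th Wednesday of May 2019: May 22 2019.
June 2019 — 4th Wednesday is Jun 26 2019.
July 2019 — 4th Wednesday is Jul 24 2019.

May 22 2019, Jun 26 2019, Jul 24 2019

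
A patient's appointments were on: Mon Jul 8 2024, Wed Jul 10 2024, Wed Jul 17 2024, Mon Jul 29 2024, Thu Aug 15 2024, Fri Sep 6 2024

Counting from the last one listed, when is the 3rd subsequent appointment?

Gaps: 2, 7, 12, 17, 22 days — each gap is 5 larger than the previous one.
Next gap: 27 days. Fri Sep 6 2024 + 27 days = Thu Oct 3 2024.
Next gap: 32 days. Thu Oct 3 2024 + 32 days = Mon Nov 4 2024.
Next gap: 37 days. Mon Nov 4 2024 + 37 days = Wed Dec 11 2024.

Wed Dec 11 2024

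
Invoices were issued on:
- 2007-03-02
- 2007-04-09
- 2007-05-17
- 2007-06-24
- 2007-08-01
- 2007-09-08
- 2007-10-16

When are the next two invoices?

Every event comes 38 days after the last (38, 38, 38, 38, 38, 38).
2007-10-16 + 38 days = 2007-11-23.
2007-11-23 + 38 days = 2007-12-31.

2007-11-23, 2007-12-31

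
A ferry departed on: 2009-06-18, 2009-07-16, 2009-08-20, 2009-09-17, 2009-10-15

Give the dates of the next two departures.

2009-11-19, 2009-12-17

Gaps: 28, 35, 28, 28 days — a mix of 28 and 35. Every date is a Thursday.
Each is the 3rd Thursday of its month.
3rd Thursday of November 2009: 2009-11-19.
3rd Thursday of December 2009: 2009-12-17.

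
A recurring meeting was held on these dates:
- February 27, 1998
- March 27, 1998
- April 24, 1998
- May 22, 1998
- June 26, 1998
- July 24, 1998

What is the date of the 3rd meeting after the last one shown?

These are Fridays at 28- or 35-day spacing (28, 28, 28, 35, 28).
The pattern: 4th Friday of the month.
4th Friday of August 1998: August 28, 1998.
September 1998 — 4th Friday is September 25, 1998.
4th Friday of October 1998: October 23, 1998.

October 23, 1998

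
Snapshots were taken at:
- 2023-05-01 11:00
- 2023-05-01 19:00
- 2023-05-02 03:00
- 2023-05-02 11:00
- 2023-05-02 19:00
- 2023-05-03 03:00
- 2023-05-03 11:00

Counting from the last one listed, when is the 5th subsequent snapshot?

Gaps: 8, 8, 8, 8, 8, 8 hours — each event is 8 hours after the previous one.
2023-05-03 11:00 + 8 h = 2023-05-03 19:00.
2023-05-03 19:00 + 8 h = 2023-05-04 03:00.
2023-05-04 03:00 + 8 h = 2023-05-04 11:00.
2023-05-04 11:00 + 8 h = 2023-05-04 19:00.
2023-05-04 19:00 + 8 h = 2023-05-05 03:00.

2023-05-05 03:00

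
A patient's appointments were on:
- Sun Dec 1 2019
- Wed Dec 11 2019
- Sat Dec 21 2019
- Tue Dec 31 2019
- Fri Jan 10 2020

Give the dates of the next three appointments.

Mon Jan 20 2020, Thu Jan 30 2020, Sun Feb 9 2020

Gaps between consecutive events: 10, 10, 10, 10 days — a constant 10-day interval.
Fri Jan 10 2020 + 10 days = Mon Jan 20 2020.
Mon Jan 20 2020 + 10 days = Thu Jan 30 2020.
Thu Jan 30 2020 + 10 days = Sun Feb 9 2020.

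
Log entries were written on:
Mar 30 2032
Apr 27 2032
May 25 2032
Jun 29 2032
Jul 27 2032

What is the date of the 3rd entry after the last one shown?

All Tuesdays; the gaps (28, 28, 35, 28) vary with month length.
This is the last Tuesday of each month.
Last Tuesday of August 2032: Aug 31 2032.
Last Tuesday of September 2032: Sep 28 2032.
Last Tuesday of October 2032: Oct 26 2032.

Oct 26 2032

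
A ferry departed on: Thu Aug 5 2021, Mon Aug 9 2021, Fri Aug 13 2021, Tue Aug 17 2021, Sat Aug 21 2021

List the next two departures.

Gaps between consecutive events: 4, 4, 4, 4 days — a constant 4-day interval.
Sat Aug 21 2021 + 4 days = Wed Aug 25 2021.
Wed Aug 25 2021 + 4 days = Sun Aug 29 2021.

Wed Aug 25 2021, Sun Aug 29 2021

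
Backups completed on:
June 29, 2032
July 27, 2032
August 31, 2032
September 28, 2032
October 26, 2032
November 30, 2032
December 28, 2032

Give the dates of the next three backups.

January 25, 2033; February 22, 2033; March 29, 2033

Every date is a Tuesday; gaps 28, 35, 28, 28, 35, 28 days.
Each is the last Tuesday of its month (at least one falls on the 29th or later, ruling out '4th Tuesday').
January 2033 ends with Tuesday January 25, 2033.
Last Tuesday of February 2033: February 22, 2033.
Last Tuesday of March 2033: March 29, 2033.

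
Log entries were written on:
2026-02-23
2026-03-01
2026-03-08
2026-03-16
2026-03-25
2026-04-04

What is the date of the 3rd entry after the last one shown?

Gaps: 6, 7, 8, 9, 10 days — each gap is 1 larger than the previous one.
Next gap: 11 days. 2026-04-04 + 11 days = 2026-04-15.
Next gap: 12 days. 2026-04-15 + 12 days = 2026-04-27.
Next gap: 13 days. 2026-04-27 + 13 days = 2026-05-10.

2026-05-10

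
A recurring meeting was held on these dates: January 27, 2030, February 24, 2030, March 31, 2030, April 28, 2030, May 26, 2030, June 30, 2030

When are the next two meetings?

July 28, 2030; August 25, 2030

Every date is a Sunday; gaps 28, 35, 28, 28, 35 days.
Each is the last Sunday of its month (at least one falls on the 29th or later, ruling out '4th Sunday').
Last Sunday of July 2030: July 28, 2030.
Last Sunday of August 2030: August 25, 2030.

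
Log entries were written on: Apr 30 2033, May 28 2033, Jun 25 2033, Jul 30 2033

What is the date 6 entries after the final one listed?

Jan 28 2034

These are Saturdays with 28, 28, 35-day gaps.
Each is the final Saturday of its month — Apr 30 2033 is past the 28th, so '4th Saturday' doesn't fit.
August 2033 ends with Saturday Aug 27 2033.
September 2033 ends with Saturday Sep 24 2033.
October 2033 ends with Saturday Oct 29 2033.
Last Saturday of November 2033: Nov 26 2033.
December 2033 ends with Saturday Dec 31 2033.
Last Saturday of January 2034: Jan 28 2034.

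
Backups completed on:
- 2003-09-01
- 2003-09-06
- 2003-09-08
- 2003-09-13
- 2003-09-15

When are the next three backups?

The gap pattern 5, 2, 5, 2 repeats every 2 events.
These are the Mondays and Saturdays of each week.
Next Saturday: 2003-09-20.
The following Monday is 2003-09-22.
The following Saturday is 2003-09-27.

2003-09-20, 2003-09-22, 2003-09-27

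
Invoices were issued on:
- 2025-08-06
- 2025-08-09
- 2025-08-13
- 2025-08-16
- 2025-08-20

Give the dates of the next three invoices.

The gap pattern 3, 4, 3, 4 repeats every 2 events.
These are the Wednesdays and Saturdays of each week.
Next Saturday: 2025-08-23.
The following Wednesday is 2025-08-27.
Next Saturday: 2025-08-30.

2025-08-23, 2025-08-27, 2025-08-30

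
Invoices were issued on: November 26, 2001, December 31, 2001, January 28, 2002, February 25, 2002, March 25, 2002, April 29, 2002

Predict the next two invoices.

May 27, 2002; June 24, 2002

All Mondays; the gaps (35, 28, 28, 28, 35) vary with month length.
This is the last Monday of each month.
Last Monday of May 2002: May 27, 2002.
Last Monday of June 2002: June 24, 2002.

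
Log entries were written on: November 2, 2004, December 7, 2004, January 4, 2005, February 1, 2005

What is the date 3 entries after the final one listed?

Gaps: 35, 28, 28 days — a mix of 28 and 35. Every date is a Tuesday.
Each is the 1st Tuesday of its month.
March 2005 — 1st Tuesday is March 1, 2005.
April 2005 — 1st Tuesday is April 5, 2005.
May 2005 — 1st Tuesday is May 3, 2005.

May 3, 2005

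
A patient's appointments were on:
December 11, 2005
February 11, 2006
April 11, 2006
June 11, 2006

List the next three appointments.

August 11, 2006; October 11, 2006; December 11, 2006

Gaps: 62, 59, 61 days — not constant. Every event is on the 11th of the month.
Pattern: the 11th of every 2 months.
Next: August 2006 → August 11, 2006.
Next: October 2006 → October 11, 2006.
Next: December 2006 → December 11, 2006.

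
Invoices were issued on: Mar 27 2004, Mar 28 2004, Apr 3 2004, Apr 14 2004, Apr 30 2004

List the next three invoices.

The spacing grows by 5 each time: 1, 6, 11, 16 days.
Next gap: 21 days. Apr 30 2004 + 21 days = May 21 2004.
Next gap: 26 days. May 21 2004 + 26 days = Jun 16 2004.
Next gap: 31 days. Jun 16 2004 + 31 days = Jul 17 2004.

May 21 2004, Jun 16 2004, Jul 17 2004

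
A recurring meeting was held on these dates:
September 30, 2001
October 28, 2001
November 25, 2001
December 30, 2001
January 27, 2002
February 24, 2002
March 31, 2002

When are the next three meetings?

April 28, 2002; May 26, 2002; June 30, 2002

All Sundays; the gaps (28, 28, 35, 28, 28, 35) vary with month length.
This is the last Sunday of each month.
Last Sunday of April 2002: April 28, 2002.
Last Sunday of May 2002: May 26, 2002.
June 2002 ends with Sunday June 30, 2002.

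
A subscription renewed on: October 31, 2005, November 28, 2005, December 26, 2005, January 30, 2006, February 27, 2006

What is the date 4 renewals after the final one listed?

Every date is a Monday; gaps 28, 28, 35, 28 days.
Each is the last Monday of its month (at least one falls on the 29th or later, ruling out '4th Monday').
Last Monday of March 2006: March 27, 2006.
Last Monday of April 2006: April 24, 2006.
Last Monday of May 2006: May 29, 2006.
June 2006 ends with Monday June 26, 2006.

June 26, 2006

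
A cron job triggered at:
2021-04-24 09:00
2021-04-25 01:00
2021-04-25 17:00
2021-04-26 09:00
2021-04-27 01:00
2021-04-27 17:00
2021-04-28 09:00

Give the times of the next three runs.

Spacing: 16, 16, 16, 16, 16, 16 h — constant 16 h.
2021-04-28 09:00 + 16 h = 2021-04-29 01:00.
2021-04-29 01:00 + 16 h = 2021-04-29 17:00.
2021-04-29 17:00 + 16 h = 2021-04-30 09:00.

2021-04-29 01:00, 2021-04-29 17:00, 2021-04-30 09:00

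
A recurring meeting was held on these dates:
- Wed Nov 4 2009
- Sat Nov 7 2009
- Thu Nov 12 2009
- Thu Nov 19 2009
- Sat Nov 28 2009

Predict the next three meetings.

Gaps: 3, 5, 7, 9 days — each gap is 2 larger than the previous one.
Next gap: 11 days. Sat Nov 28 2009 + 11 days = Wed Dec 9 2009.
Next gap: 13 days. Wed Dec 9 2009 + 13 days = Tue Dec 22 2009.
Next gap: 15 days. Tue Dec 22 2009 + 15 days = Wed Jan 6 2010.

Wed Dec 9 2009, Tue Dec 22 2009, Wed Jan 6 2010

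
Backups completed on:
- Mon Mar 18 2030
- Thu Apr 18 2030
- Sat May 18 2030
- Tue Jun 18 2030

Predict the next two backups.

Gaps: 31, 30, 31 days — not constant. Every event is on the 18th of the month.
Pattern: the 18th of each month.
July 2030: Thu Jul 18 2030.
Next: August 2030 → Sun Aug 18 2030.

Thu Jul 18 2030, Sun Aug 18 2030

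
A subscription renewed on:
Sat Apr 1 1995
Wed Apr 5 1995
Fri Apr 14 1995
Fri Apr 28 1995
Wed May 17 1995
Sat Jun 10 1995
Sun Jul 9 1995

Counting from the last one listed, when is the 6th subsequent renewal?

Gaps: 4, 9, 14, 19, 24, 29 days — each gap is 5 larger than the previous one.
Next gap: 34 days. Sun Jul 9 1995 + 34 days = Sat Aug 12 1995.
Next gap: 39 days. Sat Aug 12 1995 + 39 days = Wed Sep 20 1995.
Next gap: 44 days. Wed Sep 20 1995 + 44 days = Fri Nov 3 1995.
Next gap: 49 days. Fri Nov 3 1995 + 49 days = Fri Dec 22 1995.
Next gap: 54 days. Fri Dec 22 1995 + 54 days = Wed Feb 14 1996.
Next gap: 59 days. Wed Feb 14 1996 + 59 days = Sat Apr 13 1996.

Sat Apr 13 1996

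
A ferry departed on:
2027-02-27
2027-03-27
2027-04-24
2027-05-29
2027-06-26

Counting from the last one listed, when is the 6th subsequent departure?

These are Saturdays with 28, 28, 35, 28-day gaps.
Each is the final Saturday of its month — 2027-05-29 is past the 28th, so '4th Saturday' doesn't fit.
July 2027 ends with Saturday 2027-07-31.
Last Saturday of August 2027: 2027-08-28.
September 2027 ends with Saturday 2027-09-25.
Last Saturday of October 2027: 2027-10-30.
November 2027 ends with Saturday 2027-11-27.
Last Saturday of December 2027: 2027-12-25.

2027-12-25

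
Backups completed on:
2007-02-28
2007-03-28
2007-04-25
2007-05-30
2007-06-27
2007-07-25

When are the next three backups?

2007-08-29, 2007-09-26, 2007-10-31

Every date is a Wednesday; gaps 28, 28, 35, 28, 28 days.
Each is the last Wednesday of its month (at least one falls on the 29th or later, ruling out '4th Wednesday').
Last Wednesday of August 2007: 2007-08-29.
September 2007 ends with Wednesday 2007-09-26.
Last Wednesday of October 2007: 2007-10-31.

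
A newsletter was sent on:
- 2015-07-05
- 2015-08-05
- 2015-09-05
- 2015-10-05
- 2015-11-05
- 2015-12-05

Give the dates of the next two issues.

2016-01-05, 2016-02-05

Gaps: 31, 31, 30, 31, 30 days — not constant. Every event is on the 5th of the month.
Pattern: the 5th of each month.
January 2016: 2016-01-05.
February 2016: 2016-02-05.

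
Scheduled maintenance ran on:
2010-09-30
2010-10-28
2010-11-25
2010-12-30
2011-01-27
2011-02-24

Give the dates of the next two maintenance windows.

These are Thursdays with 28, 28, 35, 28, 28-day gaps.
Each is the final Thursday of its month — 2010-09-30 is past the 28th, so '4th Thursday' doesn't fit.
March 2011 ends with Thursday 2011-03-31.
Last Thursday of April 2011: 2011-04-28.

2011-03-31, 2011-04-28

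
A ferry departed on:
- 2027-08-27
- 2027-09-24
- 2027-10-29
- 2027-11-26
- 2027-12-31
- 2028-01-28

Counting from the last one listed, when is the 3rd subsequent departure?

These are Fridays with 28, 35, 28, 35, 28-day gaps.
Each is the final Friday of its month — 2027-10-29 is past the 28th, so '4th Friday' doesn't fit.
February 2028 ends with Friday 2028-02-25.
Last Friday of March 2028: 2028-03-31.
April 2028 ends with Friday 2028-04-28.

2028-04-28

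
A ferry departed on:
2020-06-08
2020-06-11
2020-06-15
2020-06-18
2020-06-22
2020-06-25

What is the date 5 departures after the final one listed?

2020-07-13

Gaps: 3, 4, 3, 4, 3 days — not constant, but cyclic with period 2.
The events fall on every Monday and Thursday.
The following Monday is 2020-06-29.
Next Thursday: 2020-07-02.
The following Monday is 2020-07-06.
The following Thursday is 2020-07-09.
Next Monday: 2020-07-13.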